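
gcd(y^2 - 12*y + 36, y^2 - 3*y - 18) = y - 6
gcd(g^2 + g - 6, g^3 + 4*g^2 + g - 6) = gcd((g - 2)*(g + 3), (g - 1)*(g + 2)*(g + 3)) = g + 3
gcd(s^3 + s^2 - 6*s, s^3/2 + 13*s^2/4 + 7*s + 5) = 1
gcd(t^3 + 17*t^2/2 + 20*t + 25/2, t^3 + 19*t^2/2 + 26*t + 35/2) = t^2 + 6*t + 5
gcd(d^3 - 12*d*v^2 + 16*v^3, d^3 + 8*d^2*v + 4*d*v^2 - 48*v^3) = -d^2 - 2*d*v + 8*v^2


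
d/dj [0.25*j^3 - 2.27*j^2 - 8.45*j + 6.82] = 0.75*j^2 - 4.54*j - 8.45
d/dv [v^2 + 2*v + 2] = 2*v + 2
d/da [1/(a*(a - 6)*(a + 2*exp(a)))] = (a*(a - 6)*(-2*exp(a) - 1) - a*(a + 2*exp(a)) - (a - 6)*(a + 2*exp(a)))/(a^2*(a - 6)^2*(a + 2*exp(a))^2)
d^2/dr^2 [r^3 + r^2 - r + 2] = 6*r + 2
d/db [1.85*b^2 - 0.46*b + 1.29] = 3.7*b - 0.46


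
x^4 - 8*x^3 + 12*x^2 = x^2*(x - 6)*(x - 2)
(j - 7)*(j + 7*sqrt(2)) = j^2 - 7*j + 7*sqrt(2)*j - 49*sqrt(2)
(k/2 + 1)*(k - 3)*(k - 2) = k^3/2 - 3*k^2/2 - 2*k + 6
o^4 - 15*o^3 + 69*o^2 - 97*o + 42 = (o - 7)*(o - 6)*(o - 1)^2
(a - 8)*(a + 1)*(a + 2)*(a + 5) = a^4 - 47*a^2 - 126*a - 80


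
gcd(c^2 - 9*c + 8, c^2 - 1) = c - 1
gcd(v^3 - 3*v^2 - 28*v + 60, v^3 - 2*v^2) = v - 2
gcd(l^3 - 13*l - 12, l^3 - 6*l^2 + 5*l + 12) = l^2 - 3*l - 4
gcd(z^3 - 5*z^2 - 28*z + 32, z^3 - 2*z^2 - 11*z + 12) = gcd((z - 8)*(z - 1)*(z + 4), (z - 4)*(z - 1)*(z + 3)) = z - 1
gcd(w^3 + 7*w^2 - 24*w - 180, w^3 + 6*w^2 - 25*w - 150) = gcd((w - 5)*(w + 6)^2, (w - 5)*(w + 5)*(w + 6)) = w^2 + w - 30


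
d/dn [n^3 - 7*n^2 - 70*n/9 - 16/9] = 3*n^2 - 14*n - 70/9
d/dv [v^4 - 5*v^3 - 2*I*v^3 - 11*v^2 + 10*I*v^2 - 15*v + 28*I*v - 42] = 4*v^3 + v^2*(-15 - 6*I) + v*(-22 + 20*I) - 15 + 28*I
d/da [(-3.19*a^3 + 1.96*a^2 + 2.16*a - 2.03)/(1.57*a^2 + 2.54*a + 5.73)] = (-5.0083*a^4 - 16.2052*a^3 - 53.2489*a^2 + 28.8358*a + 17.533)/(2.4649*a^4 + 7.9756*a^3 + 24.4438*a^2 + 29.1084*a + 32.8329)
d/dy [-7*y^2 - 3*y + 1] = -14*y - 3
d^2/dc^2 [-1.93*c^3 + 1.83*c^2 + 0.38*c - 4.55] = 3.66 - 11.58*c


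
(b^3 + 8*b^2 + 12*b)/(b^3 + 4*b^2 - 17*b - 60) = b*(b^2 + 8*b + 12)/(b^3 + 4*b^2 - 17*b - 60)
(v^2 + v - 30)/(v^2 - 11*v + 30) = (v + 6)/(v - 6)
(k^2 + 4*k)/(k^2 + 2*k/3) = 3*(k + 4)/(3*k + 2)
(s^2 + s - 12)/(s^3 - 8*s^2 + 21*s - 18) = (s + 4)/(s^2 - 5*s + 6)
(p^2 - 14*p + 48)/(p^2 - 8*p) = (p - 6)/p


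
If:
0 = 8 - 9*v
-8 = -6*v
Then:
No Solution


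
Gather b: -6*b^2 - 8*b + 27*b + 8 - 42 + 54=-6*b^2 + 19*b + 20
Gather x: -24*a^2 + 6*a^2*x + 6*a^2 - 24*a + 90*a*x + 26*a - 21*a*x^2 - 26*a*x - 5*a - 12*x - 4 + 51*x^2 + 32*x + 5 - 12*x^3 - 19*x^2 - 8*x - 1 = -18*a^2 - 3*a - 12*x^3 + x^2*(32 - 21*a) + x*(6*a^2 + 64*a + 12)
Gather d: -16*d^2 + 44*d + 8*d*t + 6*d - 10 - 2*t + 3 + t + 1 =-16*d^2 + d*(8*t + 50) - t - 6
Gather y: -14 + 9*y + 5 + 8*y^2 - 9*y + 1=8*y^2 - 8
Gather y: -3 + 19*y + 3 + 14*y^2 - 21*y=14*y^2 - 2*y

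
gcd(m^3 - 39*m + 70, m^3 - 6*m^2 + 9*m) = 1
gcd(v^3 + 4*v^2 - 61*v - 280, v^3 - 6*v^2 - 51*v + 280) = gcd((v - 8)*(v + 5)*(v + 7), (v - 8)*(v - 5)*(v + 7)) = v^2 - v - 56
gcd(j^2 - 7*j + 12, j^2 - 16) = j - 4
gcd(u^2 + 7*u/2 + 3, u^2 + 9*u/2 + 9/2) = u + 3/2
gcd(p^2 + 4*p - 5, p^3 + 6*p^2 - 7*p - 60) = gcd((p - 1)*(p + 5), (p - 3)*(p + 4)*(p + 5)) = p + 5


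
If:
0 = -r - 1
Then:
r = -1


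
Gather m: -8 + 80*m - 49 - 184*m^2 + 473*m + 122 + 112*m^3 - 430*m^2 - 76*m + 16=112*m^3 - 614*m^2 + 477*m + 81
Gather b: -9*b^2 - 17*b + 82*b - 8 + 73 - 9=-9*b^2 + 65*b + 56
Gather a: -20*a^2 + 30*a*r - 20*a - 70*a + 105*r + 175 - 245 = -20*a^2 + a*(30*r - 90) + 105*r - 70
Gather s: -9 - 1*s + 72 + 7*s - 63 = 6*s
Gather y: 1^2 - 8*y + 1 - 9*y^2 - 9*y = -9*y^2 - 17*y + 2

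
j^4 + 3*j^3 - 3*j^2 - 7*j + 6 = (j - 1)^2*(j + 2)*(j + 3)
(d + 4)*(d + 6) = d^2 + 10*d + 24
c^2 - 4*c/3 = c*(c - 4/3)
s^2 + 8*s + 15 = (s + 3)*(s + 5)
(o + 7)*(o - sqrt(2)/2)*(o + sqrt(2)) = o^3 + sqrt(2)*o^2/2 + 7*o^2 - o + 7*sqrt(2)*o/2 - 7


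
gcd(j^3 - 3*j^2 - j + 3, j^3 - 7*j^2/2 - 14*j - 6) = 1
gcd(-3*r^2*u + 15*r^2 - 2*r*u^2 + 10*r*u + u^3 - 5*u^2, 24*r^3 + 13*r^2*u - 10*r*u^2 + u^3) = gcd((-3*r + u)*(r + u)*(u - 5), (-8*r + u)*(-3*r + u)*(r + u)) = 3*r^2 + 2*r*u - u^2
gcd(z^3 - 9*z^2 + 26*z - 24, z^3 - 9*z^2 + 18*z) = z - 3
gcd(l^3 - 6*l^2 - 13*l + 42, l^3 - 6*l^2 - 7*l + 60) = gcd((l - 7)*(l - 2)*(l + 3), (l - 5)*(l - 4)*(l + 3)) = l + 3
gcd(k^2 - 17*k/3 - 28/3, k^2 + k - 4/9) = k + 4/3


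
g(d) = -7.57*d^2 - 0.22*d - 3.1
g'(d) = -15.14*d - 0.22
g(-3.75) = -108.73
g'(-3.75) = 56.56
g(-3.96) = -120.94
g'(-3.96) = 59.73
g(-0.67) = -6.35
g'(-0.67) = 9.92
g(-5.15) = -202.74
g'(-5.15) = 77.75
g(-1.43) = -18.27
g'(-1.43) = 21.43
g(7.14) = -390.59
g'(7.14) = -108.32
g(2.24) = -41.58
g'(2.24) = -34.13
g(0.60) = -5.96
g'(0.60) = -9.30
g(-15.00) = -1703.05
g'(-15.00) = 226.88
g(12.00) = -1095.82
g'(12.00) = -181.90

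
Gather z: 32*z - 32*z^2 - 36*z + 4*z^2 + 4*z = -28*z^2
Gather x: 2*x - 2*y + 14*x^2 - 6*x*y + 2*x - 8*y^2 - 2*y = 14*x^2 + x*(4 - 6*y) - 8*y^2 - 4*y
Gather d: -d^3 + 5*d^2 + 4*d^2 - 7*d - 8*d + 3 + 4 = -d^3 + 9*d^2 - 15*d + 7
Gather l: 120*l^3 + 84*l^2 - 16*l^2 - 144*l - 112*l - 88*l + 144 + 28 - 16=120*l^3 + 68*l^2 - 344*l + 156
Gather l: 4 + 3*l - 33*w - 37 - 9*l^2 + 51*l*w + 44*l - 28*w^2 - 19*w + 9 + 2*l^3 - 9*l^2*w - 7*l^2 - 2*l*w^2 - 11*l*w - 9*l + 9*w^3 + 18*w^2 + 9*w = 2*l^3 + l^2*(-9*w - 16) + l*(-2*w^2 + 40*w + 38) + 9*w^3 - 10*w^2 - 43*w - 24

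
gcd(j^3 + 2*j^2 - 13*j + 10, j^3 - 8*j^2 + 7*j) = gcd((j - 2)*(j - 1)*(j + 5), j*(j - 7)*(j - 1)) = j - 1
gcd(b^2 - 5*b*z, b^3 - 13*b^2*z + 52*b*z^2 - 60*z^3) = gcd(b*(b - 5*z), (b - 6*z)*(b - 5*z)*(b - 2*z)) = -b + 5*z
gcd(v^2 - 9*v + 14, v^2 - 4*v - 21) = v - 7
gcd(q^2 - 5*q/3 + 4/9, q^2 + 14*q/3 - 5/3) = q - 1/3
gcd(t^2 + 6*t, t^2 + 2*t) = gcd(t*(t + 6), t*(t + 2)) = t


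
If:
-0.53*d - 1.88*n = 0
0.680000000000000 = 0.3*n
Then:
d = -8.04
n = 2.27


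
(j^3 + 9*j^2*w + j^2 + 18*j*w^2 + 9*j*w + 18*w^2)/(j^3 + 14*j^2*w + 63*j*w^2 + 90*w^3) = (j + 1)/(j + 5*w)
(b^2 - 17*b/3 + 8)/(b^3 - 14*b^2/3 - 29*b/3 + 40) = (b - 3)/(b^2 - 2*b - 15)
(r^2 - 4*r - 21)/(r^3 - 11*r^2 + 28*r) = (r + 3)/(r*(r - 4))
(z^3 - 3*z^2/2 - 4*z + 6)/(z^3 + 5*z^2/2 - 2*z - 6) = (z - 2)/(z + 2)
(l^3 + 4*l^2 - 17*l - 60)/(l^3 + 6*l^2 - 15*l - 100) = (l + 3)/(l + 5)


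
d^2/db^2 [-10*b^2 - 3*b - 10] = -20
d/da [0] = 0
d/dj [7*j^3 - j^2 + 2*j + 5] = 21*j^2 - 2*j + 2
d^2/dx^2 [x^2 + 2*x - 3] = 2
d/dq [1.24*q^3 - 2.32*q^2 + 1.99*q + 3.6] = 3.72*q^2 - 4.64*q + 1.99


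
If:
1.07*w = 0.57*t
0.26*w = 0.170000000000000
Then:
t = 1.23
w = 0.65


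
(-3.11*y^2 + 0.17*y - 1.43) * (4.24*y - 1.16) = -13.1864*y^3 + 4.3284*y^2 - 6.2604*y + 1.6588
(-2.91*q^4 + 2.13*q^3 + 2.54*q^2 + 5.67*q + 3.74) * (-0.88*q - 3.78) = 2.5608*q^5 + 9.1254*q^4 - 10.2866*q^3 - 14.5908*q^2 - 24.7238*q - 14.1372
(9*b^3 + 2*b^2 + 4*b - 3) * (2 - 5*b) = -45*b^4 + 8*b^3 - 16*b^2 + 23*b - 6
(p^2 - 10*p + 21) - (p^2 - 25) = 46 - 10*p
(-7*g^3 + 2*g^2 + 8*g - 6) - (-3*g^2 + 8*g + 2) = -7*g^3 + 5*g^2 - 8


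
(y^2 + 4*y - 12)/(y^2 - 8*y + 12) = (y + 6)/(y - 6)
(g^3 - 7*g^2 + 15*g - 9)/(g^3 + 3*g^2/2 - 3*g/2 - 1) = 2*(g^2 - 6*g + 9)/(2*g^2 + 5*g + 2)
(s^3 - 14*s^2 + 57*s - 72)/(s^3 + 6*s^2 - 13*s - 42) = (s^2 - 11*s + 24)/(s^2 + 9*s + 14)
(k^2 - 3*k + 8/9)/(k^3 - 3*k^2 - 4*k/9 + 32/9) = (3*k - 1)/(3*k^2 - k - 4)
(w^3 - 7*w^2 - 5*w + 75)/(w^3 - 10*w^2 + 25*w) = (w + 3)/w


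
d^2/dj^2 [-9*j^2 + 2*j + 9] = -18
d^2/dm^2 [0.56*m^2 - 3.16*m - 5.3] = 1.12000000000000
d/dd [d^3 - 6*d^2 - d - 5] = 3*d^2 - 12*d - 1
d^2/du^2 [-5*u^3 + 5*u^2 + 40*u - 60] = 10 - 30*u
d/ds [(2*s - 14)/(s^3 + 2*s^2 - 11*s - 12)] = 2*(-2*s^3 + 19*s^2 + 28*s - 89)/(s^6 + 4*s^5 - 18*s^4 - 68*s^3 + 73*s^2 + 264*s + 144)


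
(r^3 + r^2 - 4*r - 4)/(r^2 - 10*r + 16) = (r^2 + 3*r + 2)/(r - 8)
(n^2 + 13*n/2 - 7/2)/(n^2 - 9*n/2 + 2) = (n + 7)/(n - 4)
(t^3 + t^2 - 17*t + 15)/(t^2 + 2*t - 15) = t - 1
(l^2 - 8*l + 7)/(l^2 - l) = (l - 7)/l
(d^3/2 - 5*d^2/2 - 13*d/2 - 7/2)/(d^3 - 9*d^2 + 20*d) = (d^3 - 5*d^2 - 13*d - 7)/(2*d*(d^2 - 9*d + 20))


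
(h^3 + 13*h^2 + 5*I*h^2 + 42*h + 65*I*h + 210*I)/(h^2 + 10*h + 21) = (h^2 + h*(6 + 5*I) + 30*I)/(h + 3)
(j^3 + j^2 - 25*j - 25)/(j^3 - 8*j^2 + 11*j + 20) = (j + 5)/(j - 4)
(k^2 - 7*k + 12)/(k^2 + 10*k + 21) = (k^2 - 7*k + 12)/(k^2 + 10*k + 21)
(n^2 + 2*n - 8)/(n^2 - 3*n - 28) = (n - 2)/(n - 7)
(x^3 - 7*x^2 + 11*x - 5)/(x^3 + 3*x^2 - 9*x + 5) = (x - 5)/(x + 5)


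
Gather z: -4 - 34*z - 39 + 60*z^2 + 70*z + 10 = 60*z^2 + 36*z - 33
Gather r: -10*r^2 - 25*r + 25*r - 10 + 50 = 40 - 10*r^2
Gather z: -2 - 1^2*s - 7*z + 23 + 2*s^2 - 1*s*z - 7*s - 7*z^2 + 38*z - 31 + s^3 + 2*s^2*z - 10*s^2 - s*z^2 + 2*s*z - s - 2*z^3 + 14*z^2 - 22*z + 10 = s^3 - 8*s^2 - 9*s - 2*z^3 + z^2*(7 - s) + z*(2*s^2 + s + 9)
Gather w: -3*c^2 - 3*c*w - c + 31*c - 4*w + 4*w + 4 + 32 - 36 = -3*c^2 - 3*c*w + 30*c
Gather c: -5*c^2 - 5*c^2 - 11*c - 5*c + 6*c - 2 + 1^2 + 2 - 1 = -10*c^2 - 10*c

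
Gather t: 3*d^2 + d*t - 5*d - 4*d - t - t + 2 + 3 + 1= 3*d^2 - 9*d + t*(d - 2) + 6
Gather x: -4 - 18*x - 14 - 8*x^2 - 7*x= -8*x^2 - 25*x - 18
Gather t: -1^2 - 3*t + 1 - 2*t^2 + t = -2*t^2 - 2*t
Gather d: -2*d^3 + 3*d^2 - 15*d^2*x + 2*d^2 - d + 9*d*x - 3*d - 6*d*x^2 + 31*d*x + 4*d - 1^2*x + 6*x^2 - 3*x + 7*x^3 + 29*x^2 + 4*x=-2*d^3 + d^2*(5 - 15*x) + d*(-6*x^2 + 40*x) + 7*x^3 + 35*x^2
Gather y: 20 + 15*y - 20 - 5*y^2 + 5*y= -5*y^2 + 20*y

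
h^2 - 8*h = h*(h - 8)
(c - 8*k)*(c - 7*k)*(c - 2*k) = c^3 - 17*c^2*k + 86*c*k^2 - 112*k^3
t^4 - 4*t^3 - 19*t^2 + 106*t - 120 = (t - 4)*(t - 3)*(t - 2)*(t + 5)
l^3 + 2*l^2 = l^2*(l + 2)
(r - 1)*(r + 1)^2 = r^3 + r^2 - r - 1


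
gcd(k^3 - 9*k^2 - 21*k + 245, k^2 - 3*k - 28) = k - 7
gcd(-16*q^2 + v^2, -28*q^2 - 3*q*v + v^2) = 4*q + v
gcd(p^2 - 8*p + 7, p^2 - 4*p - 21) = p - 7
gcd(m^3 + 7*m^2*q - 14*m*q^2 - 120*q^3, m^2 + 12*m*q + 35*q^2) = m + 5*q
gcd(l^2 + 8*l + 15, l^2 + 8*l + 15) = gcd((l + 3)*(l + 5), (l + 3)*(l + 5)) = l^2 + 8*l + 15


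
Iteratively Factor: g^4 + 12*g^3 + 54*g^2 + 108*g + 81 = (g + 3)*(g^3 + 9*g^2 + 27*g + 27) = (g + 3)^2*(g^2 + 6*g + 9) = (g + 3)^3*(g + 3)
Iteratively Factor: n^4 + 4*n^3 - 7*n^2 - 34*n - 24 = (n + 2)*(n^3 + 2*n^2 - 11*n - 12) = (n + 2)*(n + 4)*(n^2 - 2*n - 3) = (n - 3)*(n + 2)*(n + 4)*(n + 1)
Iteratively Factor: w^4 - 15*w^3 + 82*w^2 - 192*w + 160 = (w - 2)*(w^3 - 13*w^2 + 56*w - 80) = (w - 5)*(w - 2)*(w^2 - 8*w + 16) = (w - 5)*(w - 4)*(w - 2)*(w - 4)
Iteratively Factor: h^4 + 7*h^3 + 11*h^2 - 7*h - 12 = (h + 3)*(h^3 + 4*h^2 - h - 4) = (h + 1)*(h + 3)*(h^2 + 3*h - 4) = (h - 1)*(h + 1)*(h + 3)*(h + 4)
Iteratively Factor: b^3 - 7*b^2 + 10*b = (b)*(b^2 - 7*b + 10) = b*(b - 5)*(b - 2)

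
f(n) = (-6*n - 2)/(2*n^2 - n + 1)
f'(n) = (1 - 4*n)*(-6*n - 2)/(2*n^2 - n + 1)^2 - 6/(2*n^2 - n + 1) = 4*(3*n^2 + 2*n - 2)/(4*n^4 - 4*n^3 + 5*n^2 - 2*n + 1)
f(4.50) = -0.78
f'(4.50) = 0.20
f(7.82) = -0.42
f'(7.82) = 0.06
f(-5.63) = 0.45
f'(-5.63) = 0.07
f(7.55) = -0.44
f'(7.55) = 0.06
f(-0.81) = 0.92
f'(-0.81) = -0.68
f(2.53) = -1.52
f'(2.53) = 0.70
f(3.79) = -0.95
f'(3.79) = 0.29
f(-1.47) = 1.00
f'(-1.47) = 0.13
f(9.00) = -0.36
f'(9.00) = 0.04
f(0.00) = -2.00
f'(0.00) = -8.00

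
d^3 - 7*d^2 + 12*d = d*(d - 4)*(d - 3)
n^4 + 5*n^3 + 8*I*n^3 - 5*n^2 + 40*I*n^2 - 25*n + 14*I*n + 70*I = (n + 5)*(n - I)*(n + 2*I)*(n + 7*I)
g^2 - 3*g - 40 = (g - 8)*(g + 5)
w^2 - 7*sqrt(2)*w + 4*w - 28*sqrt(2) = (w + 4)*(w - 7*sqrt(2))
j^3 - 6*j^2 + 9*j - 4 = (j - 4)*(j - 1)^2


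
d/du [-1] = 0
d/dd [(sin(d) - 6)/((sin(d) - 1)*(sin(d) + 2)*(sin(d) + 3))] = 2*(7*sin(d) + cos(d)^2 + 23)*sin(d)*cos(d)/((sin(d) - 1)^2*(sin(d) + 2)^2*(sin(d) + 3)^2)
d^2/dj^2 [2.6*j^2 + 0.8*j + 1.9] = 5.20000000000000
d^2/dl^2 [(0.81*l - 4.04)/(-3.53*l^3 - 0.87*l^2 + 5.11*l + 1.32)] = (-60.559974*l^5 + 589.178886*l^4 + 168.06768*l^3 - 464.192448*l^2 - 0.396287999999998*l + 231.192064)/(43.986977*l^9 + 32.522949*l^8 - 183.010026*l^7 - 142.846587*l^6 + 240.60075*l^5 + 208.018593*l^4 - 79.770871*l^3 - 98.856252*l^2 - 26.710992*l - 2.299968)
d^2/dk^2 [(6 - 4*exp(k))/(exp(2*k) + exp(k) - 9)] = (-4*exp(4*k) + 28*exp(3*k) - 198*exp(2*k) + 186*exp(k) - 270)*exp(k)/(exp(6*k) + 3*exp(5*k) - 24*exp(4*k) - 53*exp(3*k) + 216*exp(2*k) + 243*exp(k) - 729)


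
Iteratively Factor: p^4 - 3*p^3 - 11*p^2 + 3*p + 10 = (p + 1)*(p^3 - 4*p^2 - 7*p + 10) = (p - 5)*(p + 1)*(p^2 + p - 2) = (p - 5)*(p - 1)*(p + 1)*(p + 2)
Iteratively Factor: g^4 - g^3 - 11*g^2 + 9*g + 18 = (g - 3)*(g^3 + 2*g^2 - 5*g - 6) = (g - 3)*(g + 1)*(g^2 + g - 6) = (g - 3)*(g - 2)*(g + 1)*(g + 3)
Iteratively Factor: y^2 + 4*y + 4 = (y + 2)*(y + 2)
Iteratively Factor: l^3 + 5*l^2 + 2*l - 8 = (l + 2)*(l^2 + 3*l - 4) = (l + 2)*(l + 4)*(l - 1)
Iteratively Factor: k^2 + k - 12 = (k + 4)*(k - 3)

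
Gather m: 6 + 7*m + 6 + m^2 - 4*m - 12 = m^2 + 3*m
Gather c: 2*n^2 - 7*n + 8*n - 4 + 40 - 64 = 2*n^2 + n - 28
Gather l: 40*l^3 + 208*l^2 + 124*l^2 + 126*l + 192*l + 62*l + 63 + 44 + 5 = 40*l^3 + 332*l^2 + 380*l + 112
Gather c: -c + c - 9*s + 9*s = 0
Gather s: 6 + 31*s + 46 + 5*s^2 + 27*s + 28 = 5*s^2 + 58*s + 80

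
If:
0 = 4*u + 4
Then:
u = -1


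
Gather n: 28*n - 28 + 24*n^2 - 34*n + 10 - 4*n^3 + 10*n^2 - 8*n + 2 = -4*n^3 + 34*n^2 - 14*n - 16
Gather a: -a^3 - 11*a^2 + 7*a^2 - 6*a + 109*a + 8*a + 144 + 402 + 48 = -a^3 - 4*a^2 + 111*a + 594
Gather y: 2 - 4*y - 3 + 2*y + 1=-2*y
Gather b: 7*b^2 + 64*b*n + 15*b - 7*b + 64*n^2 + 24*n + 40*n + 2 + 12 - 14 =7*b^2 + b*(64*n + 8) + 64*n^2 + 64*n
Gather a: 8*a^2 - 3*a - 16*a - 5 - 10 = 8*a^2 - 19*a - 15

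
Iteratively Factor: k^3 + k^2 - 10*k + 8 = (k - 2)*(k^2 + 3*k - 4) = (k - 2)*(k + 4)*(k - 1)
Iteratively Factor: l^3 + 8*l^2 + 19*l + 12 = (l + 1)*(l^2 + 7*l + 12) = (l + 1)*(l + 4)*(l + 3)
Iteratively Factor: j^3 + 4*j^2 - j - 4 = (j + 1)*(j^2 + 3*j - 4) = (j + 1)*(j + 4)*(j - 1)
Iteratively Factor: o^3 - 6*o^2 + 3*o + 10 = (o - 5)*(o^2 - o - 2) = (o - 5)*(o - 2)*(o + 1)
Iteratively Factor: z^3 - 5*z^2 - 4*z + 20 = (z + 2)*(z^2 - 7*z + 10) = (z - 2)*(z + 2)*(z - 5)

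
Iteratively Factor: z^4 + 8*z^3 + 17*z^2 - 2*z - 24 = (z - 1)*(z^3 + 9*z^2 + 26*z + 24) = (z - 1)*(z + 3)*(z^2 + 6*z + 8) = (z - 1)*(z + 2)*(z + 3)*(z + 4)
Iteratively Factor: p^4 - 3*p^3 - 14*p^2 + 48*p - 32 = (p + 4)*(p^3 - 7*p^2 + 14*p - 8) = (p - 4)*(p + 4)*(p^2 - 3*p + 2) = (p - 4)*(p - 1)*(p + 4)*(p - 2)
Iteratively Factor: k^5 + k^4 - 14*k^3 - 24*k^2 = (k - 4)*(k^4 + 5*k^3 + 6*k^2) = (k - 4)*(k + 2)*(k^3 + 3*k^2) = k*(k - 4)*(k + 2)*(k^2 + 3*k) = k^2*(k - 4)*(k + 2)*(k + 3)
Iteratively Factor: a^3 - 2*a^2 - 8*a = (a + 2)*(a^2 - 4*a) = (a - 4)*(a + 2)*(a)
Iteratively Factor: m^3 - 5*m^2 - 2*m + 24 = (m + 2)*(m^2 - 7*m + 12) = (m - 3)*(m + 2)*(m - 4)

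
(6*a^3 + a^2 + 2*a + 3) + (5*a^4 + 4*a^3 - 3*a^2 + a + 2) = 5*a^4 + 10*a^3 - 2*a^2 + 3*a + 5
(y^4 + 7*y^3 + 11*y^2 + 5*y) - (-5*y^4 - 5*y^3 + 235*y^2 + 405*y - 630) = 6*y^4 + 12*y^3 - 224*y^2 - 400*y + 630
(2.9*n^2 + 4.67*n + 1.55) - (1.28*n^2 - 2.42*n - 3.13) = 1.62*n^2 + 7.09*n + 4.68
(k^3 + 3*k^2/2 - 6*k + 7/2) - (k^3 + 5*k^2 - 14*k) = -7*k^2/2 + 8*k + 7/2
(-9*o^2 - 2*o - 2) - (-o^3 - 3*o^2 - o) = o^3 - 6*o^2 - o - 2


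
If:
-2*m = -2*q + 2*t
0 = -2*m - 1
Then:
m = -1/2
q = t - 1/2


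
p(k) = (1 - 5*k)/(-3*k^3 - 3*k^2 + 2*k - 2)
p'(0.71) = -0.15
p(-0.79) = -1.25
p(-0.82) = -1.27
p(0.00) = -0.50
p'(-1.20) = 3.52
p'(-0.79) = 0.91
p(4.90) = 0.06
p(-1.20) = -1.98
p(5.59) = 0.04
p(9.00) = 0.02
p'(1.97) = -0.22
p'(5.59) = -0.01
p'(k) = (1 - 5*k)*(9*k^2 + 6*k - 2)/(-3*k^3 - 3*k^2 + 2*k - 2)^2 - 5/(-3*k^3 - 3*k^2 + 2*k - 2) = 2*(-15*k^3 - 3*k^2 + 3*k + 4)/(9*k^6 + 18*k^5 - 3*k^4 + 16*k^2 - 8*k + 4)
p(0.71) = 0.81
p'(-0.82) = 0.97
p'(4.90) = -0.02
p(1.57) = 0.38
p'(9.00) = 0.00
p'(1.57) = -0.36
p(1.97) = 0.27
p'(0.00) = 2.00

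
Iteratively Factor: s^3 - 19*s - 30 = (s + 2)*(s^2 - 2*s - 15) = (s + 2)*(s + 3)*(s - 5)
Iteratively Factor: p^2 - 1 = (p + 1)*(p - 1)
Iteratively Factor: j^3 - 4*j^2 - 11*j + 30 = (j + 3)*(j^2 - 7*j + 10) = (j - 2)*(j + 3)*(j - 5)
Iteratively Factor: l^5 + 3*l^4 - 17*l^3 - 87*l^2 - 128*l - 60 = (l + 2)*(l^4 + l^3 - 19*l^2 - 49*l - 30) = (l + 1)*(l + 2)*(l^3 - 19*l - 30) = (l + 1)*(l + 2)*(l + 3)*(l^2 - 3*l - 10) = (l + 1)*(l + 2)^2*(l + 3)*(l - 5)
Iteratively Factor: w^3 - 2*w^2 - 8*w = (w + 2)*(w^2 - 4*w) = w*(w + 2)*(w - 4)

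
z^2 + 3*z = z*(z + 3)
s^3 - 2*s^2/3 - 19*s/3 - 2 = (s - 3)*(s + 1/3)*(s + 2)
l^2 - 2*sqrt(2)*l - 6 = (l - 3*sqrt(2))*(l + sqrt(2))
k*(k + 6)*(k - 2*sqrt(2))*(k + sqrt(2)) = k^4 - sqrt(2)*k^3 + 6*k^3 - 6*sqrt(2)*k^2 - 4*k^2 - 24*k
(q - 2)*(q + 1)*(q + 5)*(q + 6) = q^4 + 10*q^3 + 17*q^2 - 52*q - 60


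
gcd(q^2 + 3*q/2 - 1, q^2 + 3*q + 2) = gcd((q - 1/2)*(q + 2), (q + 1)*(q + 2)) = q + 2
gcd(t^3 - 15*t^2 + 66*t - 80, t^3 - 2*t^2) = t - 2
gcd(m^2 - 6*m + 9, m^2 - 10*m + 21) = m - 3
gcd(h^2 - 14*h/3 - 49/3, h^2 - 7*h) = h - 7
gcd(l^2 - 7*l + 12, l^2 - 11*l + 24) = l - 3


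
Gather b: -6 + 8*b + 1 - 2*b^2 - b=-2*b^2 + 7*b - 5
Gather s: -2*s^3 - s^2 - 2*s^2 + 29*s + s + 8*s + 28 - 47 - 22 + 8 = -2*s^3 - 3*s^2 + 38*s - 33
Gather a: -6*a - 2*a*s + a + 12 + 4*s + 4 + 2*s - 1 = a*(-2*s - 5) + 6*s + 15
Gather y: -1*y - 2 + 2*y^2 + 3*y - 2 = 2*y^2 + 2*y - 4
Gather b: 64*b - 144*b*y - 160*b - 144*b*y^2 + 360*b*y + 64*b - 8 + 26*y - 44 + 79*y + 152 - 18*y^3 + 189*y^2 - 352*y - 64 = b*(-144*y^2 + 216*y - 32) - 18*y^3 + 189*y^2 - 247*y + 36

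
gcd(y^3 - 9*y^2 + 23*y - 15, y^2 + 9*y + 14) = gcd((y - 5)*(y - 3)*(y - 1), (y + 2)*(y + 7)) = 1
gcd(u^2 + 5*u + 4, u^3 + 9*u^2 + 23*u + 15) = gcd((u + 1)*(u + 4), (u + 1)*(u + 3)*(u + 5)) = u + 1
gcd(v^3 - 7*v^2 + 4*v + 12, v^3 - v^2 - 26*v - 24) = v^2 - 5*v - 6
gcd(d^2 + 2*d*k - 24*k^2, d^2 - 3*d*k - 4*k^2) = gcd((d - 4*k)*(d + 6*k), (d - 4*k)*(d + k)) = d - 4*k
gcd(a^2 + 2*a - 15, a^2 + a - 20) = a + 5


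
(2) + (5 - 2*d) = 7 - 2*d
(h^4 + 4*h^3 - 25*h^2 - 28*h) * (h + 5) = h^5 + 9*h^4 - 5*h^3 - 153*h^2 - 140*h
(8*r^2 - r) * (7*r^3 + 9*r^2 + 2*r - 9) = 56*r^5 + 65*r^4 + 7*r^3 - 74*r^2 + 9*r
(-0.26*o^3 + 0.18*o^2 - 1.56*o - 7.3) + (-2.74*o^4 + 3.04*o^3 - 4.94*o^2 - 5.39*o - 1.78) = -2.74*o^4 + 2.78*o^3 - 4.76*o^2 - 6.95*o - 9.08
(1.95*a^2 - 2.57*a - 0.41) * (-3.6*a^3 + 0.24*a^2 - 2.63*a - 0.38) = -7.02*a^5 + 9.72*a^4 - 4.2693*a^3 + 5.9197*a^2 + 2.0549*a + 0.1558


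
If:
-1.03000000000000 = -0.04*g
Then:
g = 25.75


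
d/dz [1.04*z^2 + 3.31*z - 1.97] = 2.08*z + 3.31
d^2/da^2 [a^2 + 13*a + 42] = 2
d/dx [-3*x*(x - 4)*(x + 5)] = -9*x^2 - 6*x + 60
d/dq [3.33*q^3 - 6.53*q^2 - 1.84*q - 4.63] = 9.99*q^2 - 13.06*q - 1.84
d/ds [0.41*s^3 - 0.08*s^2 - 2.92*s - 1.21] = 1.23*s^2 - 0.16*s - 2.92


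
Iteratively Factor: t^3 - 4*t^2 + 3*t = (t)*(t^2 - 4*t + 3) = t*(t - 1)*(t - 3)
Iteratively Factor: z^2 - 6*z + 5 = (z - 1)*(z - 5)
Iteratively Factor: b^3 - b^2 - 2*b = (b - 2)*(b^2 + b) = b*(b - 2)*(b + 1)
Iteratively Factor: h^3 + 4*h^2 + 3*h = (h + 1)*(h^2 + 3*h) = h*(h + 1)*(h + 3)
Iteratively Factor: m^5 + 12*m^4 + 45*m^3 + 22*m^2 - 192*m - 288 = (m + 4)*(m^4 + 8*m^3 + 13*m^2 - 30*m - 72) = (m - 2)*(m + 4)*(m^3 + 10*m^2 + 33*m + 36) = (m - 2)*(m + 4)^2*(m^2 + 6*m + 9) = (m - 2)*(m + 3)*(m + 4)^2*(m + 3)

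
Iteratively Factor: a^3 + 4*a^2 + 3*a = (a + 1)*(a^2 + 3*a) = (a + 1)*(a + 3)*(a)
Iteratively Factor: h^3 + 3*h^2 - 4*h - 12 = (h + 2)*(h^2 + h - 6) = (h + 2)*(h + 3)*(h - 2)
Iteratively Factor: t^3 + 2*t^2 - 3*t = (t - 1)*(t^2 + 3*t) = t*(t - 1)*(t + 3)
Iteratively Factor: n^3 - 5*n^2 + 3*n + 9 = (n - 3)*(n^2 - 2*n - 3) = (n - 3)*(n + 1)*(n - 3)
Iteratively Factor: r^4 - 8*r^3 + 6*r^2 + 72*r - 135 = (r - 3)*(r^3 - 5*r^2 - 9*r + 45) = (r - 3)*(r + 3)*(r^2 - 8*r + 15) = (r - 5)*(r - 3)*(r + 3)*(r - 3)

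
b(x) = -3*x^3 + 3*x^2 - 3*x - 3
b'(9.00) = -678.00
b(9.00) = -1974.00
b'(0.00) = -3.00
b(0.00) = -3.00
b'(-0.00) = -3.00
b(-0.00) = -3.00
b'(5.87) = -277.89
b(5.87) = -524.03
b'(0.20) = -2.16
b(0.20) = -3.50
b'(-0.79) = -13.36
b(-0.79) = 2.72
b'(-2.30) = -64.41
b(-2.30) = 56.27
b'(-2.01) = -51.42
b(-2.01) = 39.51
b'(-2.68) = -83.72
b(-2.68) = 84.33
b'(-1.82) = -43.73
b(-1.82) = 30.48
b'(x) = -9*x^2 + 6*x - 3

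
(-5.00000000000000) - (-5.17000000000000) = 0.170000000000000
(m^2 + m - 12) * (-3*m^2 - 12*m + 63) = -3*m^4 - 15*m^3 + 87*m^2 + 207*m - 756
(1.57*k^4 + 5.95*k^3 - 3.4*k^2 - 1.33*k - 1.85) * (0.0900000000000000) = 0.1413*k^4 + 0.5355*k^3 - 0.306*k^2 - 0.1197*k - 0.1665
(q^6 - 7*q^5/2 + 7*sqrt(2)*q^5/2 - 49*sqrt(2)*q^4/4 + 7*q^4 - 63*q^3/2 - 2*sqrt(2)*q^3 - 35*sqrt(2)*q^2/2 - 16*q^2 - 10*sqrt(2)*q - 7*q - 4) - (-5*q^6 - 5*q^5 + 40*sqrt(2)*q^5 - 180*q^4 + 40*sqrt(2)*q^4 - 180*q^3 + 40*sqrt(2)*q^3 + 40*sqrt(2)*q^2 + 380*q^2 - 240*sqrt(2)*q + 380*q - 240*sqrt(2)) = 6*q^6 - 73*sqrt(2)*q^5/2 + 3*q^5/2 - 209*sqrt(2)*q^4/4 + 187*q^4 - 42*sqrt(2)*q^3 + 297*q^3/2 - 396*q^2 - 115*sqrt(2)*q^2/2 - 387*q + 230*sqrt(2)*q - 4 + 240*sqrt(2)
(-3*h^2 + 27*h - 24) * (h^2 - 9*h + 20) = -3*h^4 + 54*h^3 - 327*h^2 + 756*h - 480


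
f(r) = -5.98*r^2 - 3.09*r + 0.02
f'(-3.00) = 32.79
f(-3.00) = -44.53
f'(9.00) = -110.73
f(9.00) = -512.17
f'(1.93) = -26.17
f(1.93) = -28.22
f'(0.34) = -7.16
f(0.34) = -1.72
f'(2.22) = -29.64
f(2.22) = -36.31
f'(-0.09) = -2.01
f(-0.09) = 0.25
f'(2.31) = -30.72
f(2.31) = -39.03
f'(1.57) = -21.87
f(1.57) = -19.57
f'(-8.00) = 92.59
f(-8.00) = -357.98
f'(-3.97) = 44.39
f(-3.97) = -81.96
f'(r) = -11.96*r - 3.09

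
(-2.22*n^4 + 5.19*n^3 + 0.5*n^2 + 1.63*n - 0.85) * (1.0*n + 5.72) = -2.22*n^5 - 7.5084*n^4 + 30.1868*n^3 + 4.49*n^2 + 8.4736*n - 4.862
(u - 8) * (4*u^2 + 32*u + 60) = 4*u^3 - 196*u - 480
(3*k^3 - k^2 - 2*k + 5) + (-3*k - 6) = 3*k^3 - k^2 - 5*k - 1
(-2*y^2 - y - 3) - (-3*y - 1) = -2*y^2 + 2*y - 2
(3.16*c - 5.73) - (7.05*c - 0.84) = -3.89*c - 4.89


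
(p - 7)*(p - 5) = p^2 - 12*p + 35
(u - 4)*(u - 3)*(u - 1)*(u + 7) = u^4 - u^3 - 37*u^2 + 121*u - 84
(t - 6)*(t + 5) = t^2 - t - 30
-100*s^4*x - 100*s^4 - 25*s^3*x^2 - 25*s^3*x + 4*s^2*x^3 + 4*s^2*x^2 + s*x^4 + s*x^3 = (-5*s + x)*(4*s + x)*(5*s + x)*(s*x + s)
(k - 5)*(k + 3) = k^2 - 2*k - 15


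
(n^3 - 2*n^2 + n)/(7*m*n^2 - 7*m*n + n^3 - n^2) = (n - 1)/(7*m + n)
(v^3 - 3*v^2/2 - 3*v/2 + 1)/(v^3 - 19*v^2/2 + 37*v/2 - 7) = (v + 1)/(v - 7)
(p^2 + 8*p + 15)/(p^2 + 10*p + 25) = (p + 3)/(p + 5)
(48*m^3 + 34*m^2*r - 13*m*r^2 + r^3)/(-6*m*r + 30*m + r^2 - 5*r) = (-8*m^2 - 7*m*r + r^2)/(r - 5)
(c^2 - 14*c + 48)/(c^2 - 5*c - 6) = (c - 8)/(c + 1)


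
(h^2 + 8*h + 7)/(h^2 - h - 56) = (h + 1)/(h - 8)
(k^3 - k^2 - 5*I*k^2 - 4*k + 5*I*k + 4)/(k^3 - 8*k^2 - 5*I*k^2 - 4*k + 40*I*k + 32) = (k - 1)/(k - 8)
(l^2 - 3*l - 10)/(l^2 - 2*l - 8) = (l - 5)/(l - 4)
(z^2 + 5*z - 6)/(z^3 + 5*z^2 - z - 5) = (z + 6)/(z^2 + 6*z + 5)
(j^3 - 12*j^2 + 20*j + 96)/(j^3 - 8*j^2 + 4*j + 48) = (j - 8)/(j - 4)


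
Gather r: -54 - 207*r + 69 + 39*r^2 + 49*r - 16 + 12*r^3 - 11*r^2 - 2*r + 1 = 12*r^3 + 28*r^2 - 160*r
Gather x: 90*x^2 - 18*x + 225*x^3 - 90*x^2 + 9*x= 225*x^3 - 9*x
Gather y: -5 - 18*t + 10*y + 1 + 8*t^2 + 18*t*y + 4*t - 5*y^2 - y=8*t^2 - 14*t - 5*y^2 + y*(18*t + 9) - 4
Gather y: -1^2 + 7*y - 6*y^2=-6*y^2 + 7*y - 1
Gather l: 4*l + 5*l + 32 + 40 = 9*l + 72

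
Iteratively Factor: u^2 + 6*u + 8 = (u + 4)*(u + 2)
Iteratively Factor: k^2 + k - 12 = (k + 4)*(k - 3)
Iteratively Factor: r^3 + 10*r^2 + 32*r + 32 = (r + 4)*(r^2 + 6*r + 8) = (r + 2)*(r + 4)*(r + 4)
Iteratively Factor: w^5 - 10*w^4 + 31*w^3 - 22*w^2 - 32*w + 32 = (w - 1)*(w^4 - 9*w^3 + 22*w^2 - 32) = (w - 4)*(w - 1)*(w^3 - 5*w^2 + 2*w + 8) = (w - 4)^2*(w - 1)*(w^2 - w - 2) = (w - 4)^2*(w - 1)*(w + 1)*(w - 2)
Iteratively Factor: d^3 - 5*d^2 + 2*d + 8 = (d + 1)*(d^2 - 6*d + 8) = (d - 2)*(d + 1)*(d - 4)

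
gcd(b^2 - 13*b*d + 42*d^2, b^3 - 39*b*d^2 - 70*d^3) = b - 7*d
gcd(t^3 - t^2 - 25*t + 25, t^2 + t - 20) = t + 5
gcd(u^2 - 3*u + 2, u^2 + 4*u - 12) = u - 2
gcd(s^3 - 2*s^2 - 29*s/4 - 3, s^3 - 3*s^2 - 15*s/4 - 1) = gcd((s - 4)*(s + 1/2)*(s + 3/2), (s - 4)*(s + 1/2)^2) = s^2 - 7*s/2 - 2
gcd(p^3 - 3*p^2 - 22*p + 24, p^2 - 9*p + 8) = p - 1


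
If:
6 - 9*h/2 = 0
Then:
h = 4/3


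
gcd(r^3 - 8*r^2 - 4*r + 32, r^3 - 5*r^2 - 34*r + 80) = r^2 - 10*r + 16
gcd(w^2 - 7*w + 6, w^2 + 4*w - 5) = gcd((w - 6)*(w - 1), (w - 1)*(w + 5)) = w - 1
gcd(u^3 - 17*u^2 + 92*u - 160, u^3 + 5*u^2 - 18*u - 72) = u - 4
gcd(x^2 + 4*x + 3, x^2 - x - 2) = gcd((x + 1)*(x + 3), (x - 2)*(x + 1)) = x + 1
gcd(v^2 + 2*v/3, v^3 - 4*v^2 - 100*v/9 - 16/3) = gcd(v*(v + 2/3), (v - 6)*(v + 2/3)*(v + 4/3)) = v + 2/3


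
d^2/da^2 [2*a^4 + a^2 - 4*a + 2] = 24*a^2 + 2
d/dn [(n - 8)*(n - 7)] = 2*n - 15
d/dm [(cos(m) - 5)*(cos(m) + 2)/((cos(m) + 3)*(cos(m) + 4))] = 2*(5*sin(m)^2 - 22*cos(m) - 22)*sin(m)/((cos(m) + 3)^2*(cos(m) + 4)^2)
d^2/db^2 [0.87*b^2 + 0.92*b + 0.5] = 1.74000000000000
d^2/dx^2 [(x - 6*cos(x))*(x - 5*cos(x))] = 11*x*cos(x) + 120*sin(x)^2 + 22*sin(x) - 58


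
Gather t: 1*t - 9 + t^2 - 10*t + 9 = t^2 - 9*t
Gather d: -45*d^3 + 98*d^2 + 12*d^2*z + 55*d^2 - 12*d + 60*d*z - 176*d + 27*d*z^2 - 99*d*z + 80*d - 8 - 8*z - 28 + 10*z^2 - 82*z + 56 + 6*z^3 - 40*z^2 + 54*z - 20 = -45*d^3 + d^2*(12*z + 153) + d*(27*z^2 - 39*z - 108) + 6*z^3 - 30*z^2 - 36*z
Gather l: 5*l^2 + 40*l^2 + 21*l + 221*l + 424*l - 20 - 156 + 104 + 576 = 45*l^2 + 666*l + 504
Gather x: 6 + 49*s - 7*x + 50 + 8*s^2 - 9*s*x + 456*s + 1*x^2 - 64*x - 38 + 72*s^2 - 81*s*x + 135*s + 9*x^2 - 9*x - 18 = 80*s^2 + 640*s + 10*x^2 + x*(-90*s - 80)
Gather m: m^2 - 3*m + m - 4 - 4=m^2 - 2*m - 8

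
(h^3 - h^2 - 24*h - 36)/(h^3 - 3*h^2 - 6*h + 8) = (h^2 - 3*h - 18)/(h^2 - 5*h + 4)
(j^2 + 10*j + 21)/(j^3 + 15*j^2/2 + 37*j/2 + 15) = 2*(j + 7)/(2*j^2 + 9*j + 10)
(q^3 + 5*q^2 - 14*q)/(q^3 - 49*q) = (q - 2)/(q - 7)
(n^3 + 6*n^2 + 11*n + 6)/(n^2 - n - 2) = (n^2 + 5*n + 6)/(n - 2)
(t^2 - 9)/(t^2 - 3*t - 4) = (9 - t^2)/(-t^2 + 3*t + 4)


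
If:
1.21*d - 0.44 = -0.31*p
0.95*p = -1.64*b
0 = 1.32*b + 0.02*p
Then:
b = 0.00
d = 0.36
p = 0.00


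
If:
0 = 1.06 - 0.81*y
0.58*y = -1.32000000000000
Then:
No Solution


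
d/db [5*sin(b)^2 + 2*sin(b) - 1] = 2*(5*sin(b) + 1)*cos(b)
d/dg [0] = 0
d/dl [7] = 0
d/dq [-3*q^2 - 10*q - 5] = -6*q - 10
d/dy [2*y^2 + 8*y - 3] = 4*y + 8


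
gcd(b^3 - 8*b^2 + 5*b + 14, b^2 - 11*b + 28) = b - 7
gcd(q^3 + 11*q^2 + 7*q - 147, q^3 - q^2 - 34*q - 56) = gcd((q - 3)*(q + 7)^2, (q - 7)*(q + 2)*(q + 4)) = 1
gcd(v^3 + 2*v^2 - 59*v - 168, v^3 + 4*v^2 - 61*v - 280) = v^2 - v - 56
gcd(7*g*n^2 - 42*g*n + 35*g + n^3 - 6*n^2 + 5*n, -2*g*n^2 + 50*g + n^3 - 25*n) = n - 5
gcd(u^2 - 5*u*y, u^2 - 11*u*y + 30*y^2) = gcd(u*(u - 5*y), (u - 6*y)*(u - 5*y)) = -u + 5*y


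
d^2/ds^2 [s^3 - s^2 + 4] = 6*s - 2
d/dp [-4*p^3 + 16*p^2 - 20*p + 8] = -12*p^2 + 32*p - 20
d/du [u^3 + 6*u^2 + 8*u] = 3*u^2 + 12*u + 8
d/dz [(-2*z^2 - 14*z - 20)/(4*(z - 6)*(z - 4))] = (17*z^2 - 28*z - 268)/(2*(z^4 - 20*z^3 + 148*z^2 - 480*z + 576))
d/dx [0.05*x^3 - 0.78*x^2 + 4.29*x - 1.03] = 0.15*x^2 - 1.56*x + 4.29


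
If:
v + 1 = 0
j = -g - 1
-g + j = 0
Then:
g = -1/2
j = -1/2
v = -1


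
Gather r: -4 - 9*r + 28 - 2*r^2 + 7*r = -2*r^2 - 2*r + 24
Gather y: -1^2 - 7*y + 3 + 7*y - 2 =0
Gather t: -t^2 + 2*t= -t^2 + 2*t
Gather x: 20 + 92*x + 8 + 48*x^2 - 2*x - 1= 48*x^2 + 90*x + 27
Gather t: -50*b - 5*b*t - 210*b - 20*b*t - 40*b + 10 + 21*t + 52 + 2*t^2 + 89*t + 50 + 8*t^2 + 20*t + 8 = -300*b + 10*t^2 + t*(130 - 25*b) + 120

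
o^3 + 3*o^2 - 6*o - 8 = (o - 2)*(o + 1)*(o + 4)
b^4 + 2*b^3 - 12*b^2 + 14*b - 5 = (b - 1)^3*(b + 5)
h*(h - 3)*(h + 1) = h^3 - 2*h^2 - 3*h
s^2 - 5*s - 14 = (s - 7)*(s + 2)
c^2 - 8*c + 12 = (c - 6)*(c - 2)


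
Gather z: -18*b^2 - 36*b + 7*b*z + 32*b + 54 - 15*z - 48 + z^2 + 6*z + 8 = -18*b^2 - 4*b + z^2 + z*(7*b - 9) + 14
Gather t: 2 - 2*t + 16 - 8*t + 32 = 50 - 10*t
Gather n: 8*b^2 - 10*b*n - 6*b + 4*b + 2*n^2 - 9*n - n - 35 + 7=8*b^2 - 2*b + 2*n^2 + n*(-10*b - 10) - 28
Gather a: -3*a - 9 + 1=-3*a - 8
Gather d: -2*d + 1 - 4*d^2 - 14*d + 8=-4*d^2 - 16*d + 9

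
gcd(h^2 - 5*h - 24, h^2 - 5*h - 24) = h^2 - 5*h - 24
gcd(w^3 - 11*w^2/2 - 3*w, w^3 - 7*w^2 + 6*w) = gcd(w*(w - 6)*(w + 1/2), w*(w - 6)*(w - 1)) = w^2 - 6*w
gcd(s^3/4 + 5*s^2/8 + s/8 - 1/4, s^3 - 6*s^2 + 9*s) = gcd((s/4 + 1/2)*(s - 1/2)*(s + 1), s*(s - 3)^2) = 1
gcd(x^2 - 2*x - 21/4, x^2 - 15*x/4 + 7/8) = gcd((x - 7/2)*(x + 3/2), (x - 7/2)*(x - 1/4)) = x - 7/2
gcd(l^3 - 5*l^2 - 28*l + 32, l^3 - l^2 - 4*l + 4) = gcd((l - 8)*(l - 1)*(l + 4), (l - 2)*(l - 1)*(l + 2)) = l - 1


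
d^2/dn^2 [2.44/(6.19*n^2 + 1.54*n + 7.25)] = (-186.982568*n^2 - 46.519088*n + 2.44*(12.38*n + 1.54)*(24.76*n + 3.08) - 219.0022)/(6.19*n^2 + 1.54*n + 7.25)^3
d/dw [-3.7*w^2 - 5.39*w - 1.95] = -7.4*w - 5.39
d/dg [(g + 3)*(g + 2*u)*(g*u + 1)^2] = (g*u + 1)*(2*u*(g + 3)*(g + 2*u) + (g + 3)*(g*u + 1) + (g + 2*u)*(g*u + 1))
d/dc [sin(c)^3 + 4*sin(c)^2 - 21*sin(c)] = (3*sin(c)^2 + 8*sin(c) - 21)*cos(c)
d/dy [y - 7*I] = 1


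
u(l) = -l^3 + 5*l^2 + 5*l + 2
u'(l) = -3*l^2 + 10*l + 5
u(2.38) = 28.74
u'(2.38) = 11.81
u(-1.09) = 3.79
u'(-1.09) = -9.46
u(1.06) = 11.73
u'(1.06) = 12.23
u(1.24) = 13.98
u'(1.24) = 12.79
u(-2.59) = 39.96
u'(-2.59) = -41.02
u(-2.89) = 53.45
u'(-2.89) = -48.96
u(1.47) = 16.98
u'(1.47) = 13.22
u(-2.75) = 46.86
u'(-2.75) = -45.19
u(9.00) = -277.00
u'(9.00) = -148.00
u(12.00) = -946.00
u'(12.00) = -307.00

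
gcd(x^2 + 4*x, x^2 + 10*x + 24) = x + 4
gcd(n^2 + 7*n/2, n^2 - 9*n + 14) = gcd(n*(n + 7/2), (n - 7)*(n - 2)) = 1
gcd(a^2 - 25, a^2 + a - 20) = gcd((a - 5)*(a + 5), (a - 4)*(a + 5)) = a + 5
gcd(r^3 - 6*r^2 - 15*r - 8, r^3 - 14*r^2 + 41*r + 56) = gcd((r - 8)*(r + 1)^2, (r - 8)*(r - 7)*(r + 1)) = r^2 - 7*r - 8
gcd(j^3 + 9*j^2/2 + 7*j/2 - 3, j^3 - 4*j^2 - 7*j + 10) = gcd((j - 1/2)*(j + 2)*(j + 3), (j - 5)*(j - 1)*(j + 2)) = j + 2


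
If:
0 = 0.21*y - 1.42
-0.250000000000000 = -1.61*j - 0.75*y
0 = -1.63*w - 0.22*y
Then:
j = -2.99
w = -0.91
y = 6.76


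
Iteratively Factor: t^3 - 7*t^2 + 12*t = (t - 3)*(t^2 - 4*t) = t*(t - 3)*(t - 4)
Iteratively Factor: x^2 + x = (x)*(x + 1)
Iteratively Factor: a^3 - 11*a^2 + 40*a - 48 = (a - 4)*(a^2 - 7*a + 12) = (a - 4)*(a - 3)*(a - 4)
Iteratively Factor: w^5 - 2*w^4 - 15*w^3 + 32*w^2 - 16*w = (w + 4)*(w^4 - 6*w^3 + 9*w^2 - 4*w) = (w - 1)*(w + 4)*(w^3 - 5*w^2 + 4*w) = w*(w - 1)*(w + 4)*(w^2 - 5*w + 4) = w*(w - 4)*(w - 1)*(w + 4)*(w - 1)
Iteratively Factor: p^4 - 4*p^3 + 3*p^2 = (p)*(p^3 - 4*p^2 + 3*p) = p*(p - 1)*(p^2 - 3*p) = p^2*(p - 1)*(p - 3)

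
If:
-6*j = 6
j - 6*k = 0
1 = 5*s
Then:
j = -1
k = -1/6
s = 1/5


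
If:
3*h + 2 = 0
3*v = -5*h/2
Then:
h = -2/3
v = 5/9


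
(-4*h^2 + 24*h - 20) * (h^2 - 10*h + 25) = -4*h^4 + 64*h^3 - 360*h^2 + 800*h - 500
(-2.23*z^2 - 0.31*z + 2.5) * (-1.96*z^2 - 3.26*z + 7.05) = 4.3708*z^4 + 7.8774*z^3 - 19.6109*z^2 - 10.3355*z + 17.625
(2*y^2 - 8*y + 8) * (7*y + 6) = 14*y^3 - 44*y^2 + 8*y + 48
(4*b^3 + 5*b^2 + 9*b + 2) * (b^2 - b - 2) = 4*b^5 + b^4 - 4*b^3 - 17*b^2 - 20*b - 4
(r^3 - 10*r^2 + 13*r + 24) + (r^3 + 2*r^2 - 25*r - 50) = 2*r^3 - 8*r^2 - 12*r - 26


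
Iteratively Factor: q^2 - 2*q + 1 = (q - 1)*(q - 1)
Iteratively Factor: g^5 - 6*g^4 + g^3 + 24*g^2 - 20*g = (g - 1)*(g^4 - 5*g^3 - 4*g^2 + 20*g) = (g - 2)*(g - 1)*(g^3 - 3*g^2 - 10*g) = (g - 5)*(g - 2)*(g - 1)*(g^2 + 2*g) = (g - 5)*(g - 2)*(g - 1)*(g + 2)*(g)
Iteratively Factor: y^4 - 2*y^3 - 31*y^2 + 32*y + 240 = (y + 3)*(y^3 - 5*y^2 - 16*y + 80) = (y - 5)*(y + 3)*(y^2 - 16) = (y - 5)*(y - 4)*(y + 3)*(y + 4)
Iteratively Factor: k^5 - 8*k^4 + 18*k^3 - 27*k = (k - 3)*(k^4 - 5*k^3 + 3*k^2 + 9*k) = (k - 3)*(k + 1)*(k^3 - 6*k^2 + 9*k) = (k - 3)^2*(k + 1)*(k^2 - 3*k) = (k - 3)^3*(k + 1)*(k)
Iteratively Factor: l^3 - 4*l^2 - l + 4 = (l - 4)*(l^2 - 1) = (l - 4)*(l - 1)*(l + 1)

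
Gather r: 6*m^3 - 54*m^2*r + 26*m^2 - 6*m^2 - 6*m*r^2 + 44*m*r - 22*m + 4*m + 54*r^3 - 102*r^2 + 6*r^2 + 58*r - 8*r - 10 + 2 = 6*m^3 + 20*m^2 - 18*m + 54*r^3 + r^2*(-6*m - 96) + r*(-54*m^2 + 44*m + 50) - 8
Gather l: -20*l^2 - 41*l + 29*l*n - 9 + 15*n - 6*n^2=-20*l^2 + l*(29*n - 41) - 6*n^2 + 15*n - 9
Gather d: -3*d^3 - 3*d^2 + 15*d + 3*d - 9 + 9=-3*d^3 - 3*d^2 + 18*d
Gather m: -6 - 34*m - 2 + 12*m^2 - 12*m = 12*m^2 - 46*m - 8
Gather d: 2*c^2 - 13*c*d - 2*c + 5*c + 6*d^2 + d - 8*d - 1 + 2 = 2*c^2 + 3*c + 6*d^2 + d*(-13*c - 7) + 1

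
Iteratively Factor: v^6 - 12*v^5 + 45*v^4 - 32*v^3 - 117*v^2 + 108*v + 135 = (v - 3)*(v^5 - 9*v^4 + 18*v^3 + 22*v^2 - 51*v - 45) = (v - 3)*(v + 1)*(v^4 - 10*v^3 + 28*v^2 - 6*v - 45) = (v - 3)*(v + 1)^2*(v^3 - 11*v^2 + 39*v - 45) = (v - 5)*(v - 3)*(v + 1)^2*(v^2 - 6*v + 9) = (v - 5)*(v - 3)^2*(v + 1)^2*(v - 3)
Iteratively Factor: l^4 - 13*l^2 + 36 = (l + 3)*(l^3 - 3*l^2 - 4*l + 12) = (l - 3)*(l + 3)*(l^2 - 4) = (l - 3)*(l - 2)*(l + 3)*(l + 2)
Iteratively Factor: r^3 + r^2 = (r)*(r^2 + r) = r^2*(r + 1)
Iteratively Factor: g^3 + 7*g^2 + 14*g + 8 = (g + 2)*(g^2 + 5*g + 4) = (g + 2)*(g + 4)*(g + 1)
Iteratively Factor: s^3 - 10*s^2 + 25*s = (s - 5)*(s^2 - 5*s) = s*(s - 5)*(s - 5)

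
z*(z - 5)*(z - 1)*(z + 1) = z^4 - 5*z^3 - z^2 + 5*z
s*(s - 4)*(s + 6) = s^3 + 2*s^2 - 24*s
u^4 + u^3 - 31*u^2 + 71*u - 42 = (u - 3)*(u - 2)*(u - 1)*(u + 7)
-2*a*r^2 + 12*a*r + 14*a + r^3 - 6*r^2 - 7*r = (-2*a + r)*(r - 7)*(r + 1)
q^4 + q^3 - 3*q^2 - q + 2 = (q - 1)^2*(q + 1)*(q + 2)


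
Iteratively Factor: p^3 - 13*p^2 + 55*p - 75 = (p - 5)*(p^2 - 8*p + 15) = (p - 5)*(p - 3)*(p - 5)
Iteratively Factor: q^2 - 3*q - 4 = (q - 4)*(q + 1)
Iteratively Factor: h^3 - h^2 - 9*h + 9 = (h - 3)*(h^2 + 2*h - 3) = (h - 3)*(h + 3)*(h - 1)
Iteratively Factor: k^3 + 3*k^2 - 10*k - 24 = (k + 2)*(k^2 + k - 12) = (k + 2)*(k + 4)*(k - 3)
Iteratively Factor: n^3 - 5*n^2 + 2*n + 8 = (n + 1)*(n^2 - 6*n + 8) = (n - 2)*(n + 1)*(n - 4)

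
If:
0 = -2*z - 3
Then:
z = -3/2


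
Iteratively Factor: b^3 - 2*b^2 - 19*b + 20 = (b - 5)*(b^2 + 3*b - 4) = (b - 5)*(b + 4)*(b - 1)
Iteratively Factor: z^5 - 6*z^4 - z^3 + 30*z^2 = (z)*(z^4 - 6*z^3 - z^2 + 30*z) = z*(z - 3)*(z^3 - 3*z^2 - 10*z) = z^2*(z - 3)*(z^2 - 3*z - 10) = z^2*(z - 5)*(z - 3)*(z + 2)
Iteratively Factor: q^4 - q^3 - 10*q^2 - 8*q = (q)*(q^3 - q^2 - 10*q - 8) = q*(q + 1)*(q^2 - 2*q - 8) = q*(q + 1)*(q + 2)*(q - 4)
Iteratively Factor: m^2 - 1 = (m + 1)*(m - 1)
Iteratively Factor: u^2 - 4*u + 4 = (u - 2)*(u - 2)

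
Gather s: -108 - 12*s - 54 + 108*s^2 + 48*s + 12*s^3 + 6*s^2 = 12*s^3 + 114*s^2 + 36*s - 162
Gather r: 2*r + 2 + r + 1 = 3*r + 3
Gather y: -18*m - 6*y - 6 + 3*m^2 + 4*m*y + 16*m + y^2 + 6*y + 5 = 3*m^2 + 4*m*y - 2*m + y^2 - 1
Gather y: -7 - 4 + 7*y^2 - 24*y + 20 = 7*y^2 - 24*y + 9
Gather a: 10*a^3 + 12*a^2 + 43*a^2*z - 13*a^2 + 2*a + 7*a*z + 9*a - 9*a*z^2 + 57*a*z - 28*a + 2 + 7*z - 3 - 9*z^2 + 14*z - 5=10*a^3 + a^2*(43*z - 1) + a*(-9*z^2 + 64*z - 17) - 9*z^2 + 21*z - 6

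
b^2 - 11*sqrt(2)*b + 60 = (b - 6*sqrt(2))*(b - 5*sqrt(2))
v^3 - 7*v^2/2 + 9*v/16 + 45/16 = (v - 3)*(v - 5/4)*(v + 3/4)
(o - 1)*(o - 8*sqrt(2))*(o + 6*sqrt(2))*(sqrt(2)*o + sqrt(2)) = sqrt(2)*o^4 - 4*o^3 - 97*sqrt(2)*o^2 + 4*o + 96*sqrt(2)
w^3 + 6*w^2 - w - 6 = (w - 1)*(w + 1)*(w + 6)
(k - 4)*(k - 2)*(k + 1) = k^3 - 5*k^2 + 2*k + 8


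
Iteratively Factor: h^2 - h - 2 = (h + 1)*(h - 2)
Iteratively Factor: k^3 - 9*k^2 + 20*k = (k - 5)*(k^2 - 4*k) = (k - 5)*(k - 4)*(k)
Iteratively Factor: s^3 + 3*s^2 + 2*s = (s)*(s^2 + 3*s + 2) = s*(s + 1)*(s + 2)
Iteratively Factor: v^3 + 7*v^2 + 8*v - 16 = (v - 1)*(v^2 + 8*v + 16) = (v - 1)*(v + 4)*(v + 4)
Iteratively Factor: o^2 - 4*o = (o)*(o - 4)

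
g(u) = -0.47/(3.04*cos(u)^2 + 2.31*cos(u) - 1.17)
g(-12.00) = -0.16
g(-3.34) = 0.92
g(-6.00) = -0.12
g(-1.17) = -2.42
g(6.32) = -0.11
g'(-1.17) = 53.84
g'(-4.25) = 0.07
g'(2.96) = 1.24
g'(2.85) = 1.35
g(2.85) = 0.79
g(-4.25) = 0.29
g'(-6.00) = -0.07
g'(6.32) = -0.01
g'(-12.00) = -0.22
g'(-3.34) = 1.29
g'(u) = -0.47*(6.08*sin(u)*cos(u) + 2.31*sin(u))/(3.04*cos(u)^2 + 2.31*cos(u) - 1.17)^2 = -(2.8576*cos(u) + 1.0857)*sin(u)/(3.04*cos(u)^2 + 2.31*cos(u) - 1.17)^2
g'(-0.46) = 0.15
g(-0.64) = -0.18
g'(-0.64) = 0.29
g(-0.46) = -0.14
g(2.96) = 0.94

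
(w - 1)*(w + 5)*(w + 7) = w^3 + 11*w^2 + 23*w - 35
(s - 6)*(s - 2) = s^2 - 8*s + 12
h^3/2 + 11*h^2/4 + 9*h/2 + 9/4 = (h/2 + 1/2)*(h + 3/2)*(h + 3)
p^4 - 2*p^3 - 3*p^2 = p^2*(p - 3)*(p + 1)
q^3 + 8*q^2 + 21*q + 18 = (q + 2)*(q + 3)^2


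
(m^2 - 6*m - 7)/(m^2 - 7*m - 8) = (m - 7)/(m - 8)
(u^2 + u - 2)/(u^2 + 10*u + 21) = (u^2 + u - 2)/(u^2 + 10*u + 21)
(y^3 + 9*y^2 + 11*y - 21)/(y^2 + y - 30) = (y^3 + 9*y^2 + 11*y - 21)/(y^2 + y - 30)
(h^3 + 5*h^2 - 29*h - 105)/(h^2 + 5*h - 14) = (h^2 - 2*h - 15)/(h - 2)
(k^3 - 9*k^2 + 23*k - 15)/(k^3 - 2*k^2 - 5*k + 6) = (k - 5)/(k + 2)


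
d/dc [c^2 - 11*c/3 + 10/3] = 2*c - 11/3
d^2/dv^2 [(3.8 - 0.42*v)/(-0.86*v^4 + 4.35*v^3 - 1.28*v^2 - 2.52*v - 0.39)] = (3.727584*v^7 - 81.34912*v^6 + 476.932716*v^5 - 957.653424*v^4 + 313.359936*v^3 + 236.42268*v^2 - 113.481864*v - 45.294672)/(0.636056*v^12 - 9.65178*v^11 + 51.660114*v^10 - 105.452379*v^9 + 21.190884*v^8 + 129.563136*v^7 - 40.991779*v^6 - 78.444288*v^5 + 1.043802*v^4 + 21.566007*v^3 + 8.014032*v^2 + 1.149876*v + 0.059319)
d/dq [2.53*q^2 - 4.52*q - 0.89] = 5.06*q - 4.52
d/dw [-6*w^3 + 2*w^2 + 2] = 2*w*(2 - 9*w)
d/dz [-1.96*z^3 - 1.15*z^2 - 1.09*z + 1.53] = -5.88*z^2 - 2.3*z - 1.09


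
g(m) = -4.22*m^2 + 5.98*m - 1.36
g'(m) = 5.98 - 8.44*m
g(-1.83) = -26.44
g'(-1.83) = 21.43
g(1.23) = -0.39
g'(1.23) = -4.40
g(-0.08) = -1.87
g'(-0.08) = 6.66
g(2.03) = -6.61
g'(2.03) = -11.15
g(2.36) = -10.75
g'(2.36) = -13.94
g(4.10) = -47.78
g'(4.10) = -28.62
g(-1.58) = -21.34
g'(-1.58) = 19.32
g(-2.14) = -33.48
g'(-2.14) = 24.04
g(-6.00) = -189.16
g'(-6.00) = 56.62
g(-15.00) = -1040.56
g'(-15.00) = 132.58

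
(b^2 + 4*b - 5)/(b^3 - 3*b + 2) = (b + 5)/(b^2 + b - 2)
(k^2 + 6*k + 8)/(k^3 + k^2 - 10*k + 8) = (k + 2)/(k^2 - 3*k + 2)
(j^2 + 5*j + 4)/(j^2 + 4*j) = (j + 1)/j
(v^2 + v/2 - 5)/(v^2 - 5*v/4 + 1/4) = 2*(2*v^2 + v - 10)/(4*v^2 - 5*v + 1)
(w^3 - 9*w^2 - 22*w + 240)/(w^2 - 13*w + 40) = (w^2 - w - 30)/(w - 5)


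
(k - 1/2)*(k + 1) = k^2 + k/2 - 1/2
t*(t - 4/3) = t^2 - 4*t/3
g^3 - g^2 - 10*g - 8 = (g - 4)*(g + 1)*(g + 2)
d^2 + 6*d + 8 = (d + 2)*(d + 4)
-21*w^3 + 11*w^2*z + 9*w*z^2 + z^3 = (-w + z)*(3*w + z)*(7*w + z)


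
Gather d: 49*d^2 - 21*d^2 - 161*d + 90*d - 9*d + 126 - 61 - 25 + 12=28*d^2 - 80*d + 52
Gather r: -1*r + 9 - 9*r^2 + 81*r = -9*r^2 + 80*r + 9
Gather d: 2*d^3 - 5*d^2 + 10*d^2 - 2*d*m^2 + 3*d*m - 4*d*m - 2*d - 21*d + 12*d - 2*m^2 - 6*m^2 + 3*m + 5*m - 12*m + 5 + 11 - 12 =2*d^3 + 5*d^2 + d*(-2*m^2 - m - 11) - 8*m^2 - 4*m + 4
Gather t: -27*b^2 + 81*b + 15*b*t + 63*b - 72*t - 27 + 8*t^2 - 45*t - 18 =-27*b^2 + 144*b + 8*t^2 + t*(15*b - 117) - 45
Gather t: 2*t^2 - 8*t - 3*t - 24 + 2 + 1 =2*t^2 - 11*t - 21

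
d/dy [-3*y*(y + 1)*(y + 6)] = -9*y^2 - 42*y - 18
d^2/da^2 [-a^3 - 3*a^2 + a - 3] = -6*a - 6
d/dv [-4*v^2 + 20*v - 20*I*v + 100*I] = -8*v + 20 - 20*I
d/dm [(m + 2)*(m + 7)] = 2*m + 9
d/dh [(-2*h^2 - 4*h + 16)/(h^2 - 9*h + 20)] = 2*(11*h^2 - 56*h + 32)/(h^4 - 18*h^3 + 121*h^2 - 360*h + 400)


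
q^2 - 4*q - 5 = (q - 5)*(q + 1)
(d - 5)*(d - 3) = d^2 - 8*d + 15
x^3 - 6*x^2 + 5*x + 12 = (x - 4)*(x - 3)*(x + 1)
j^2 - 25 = (j - 5)*(j + 5)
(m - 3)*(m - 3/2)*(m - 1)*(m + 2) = m^4 - 7*m^3/2 - 2*m^2 + 27*m/2 - 9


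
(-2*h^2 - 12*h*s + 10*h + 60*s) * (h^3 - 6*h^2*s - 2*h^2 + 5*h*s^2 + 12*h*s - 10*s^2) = -2*h^5 + 14*h^4 + 62*h^3*s^2 - 20*h^3 - 60*h^2*s^3 - 434*h^2*s^2 + 420*h*s^3 + 620*h*s^2 - 600*s^3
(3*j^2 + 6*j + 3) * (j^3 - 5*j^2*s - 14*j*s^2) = 3*j^5 - 15*j^4*s + 6*j^4 - 42*j^3*s^2 - 30*j^3*s + 3*j^3 - 84*j^2*s^2 - 15*j^2*s - 42*j*s^2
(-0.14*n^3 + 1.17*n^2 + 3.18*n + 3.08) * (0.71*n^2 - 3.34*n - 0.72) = -0.0994*n^5 + 1.2983*n^4 - 1.5492*n^3 - 9.2768*n^2 - 12.5768*n - 2.2176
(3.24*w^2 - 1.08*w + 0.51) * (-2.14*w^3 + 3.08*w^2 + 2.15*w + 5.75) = -6.9336*w^5 + 12.2904*w^4 + 2.5482*w^3 + 17.8788*w^2 - 5.1135*w + 2.9325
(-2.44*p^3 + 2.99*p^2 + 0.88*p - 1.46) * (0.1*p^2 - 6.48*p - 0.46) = -0.244*p^5 + 16.1102*p^4 - 18.1648*p^3 - 7.2238*p^2 + 9.056*p + 0.6716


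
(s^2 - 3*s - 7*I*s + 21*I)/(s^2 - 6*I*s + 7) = (s - 3)/(s + I)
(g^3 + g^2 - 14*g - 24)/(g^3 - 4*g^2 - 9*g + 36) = (g + 2)/(g - 3)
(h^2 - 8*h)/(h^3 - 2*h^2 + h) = (h - 8)/(h^2 - 2*h + 1)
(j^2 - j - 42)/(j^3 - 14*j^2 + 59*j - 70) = (j + 6)/(j^2 - 7*j + 10)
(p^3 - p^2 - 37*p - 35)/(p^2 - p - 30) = (p^2 - 6*p - 7)/(p - 6)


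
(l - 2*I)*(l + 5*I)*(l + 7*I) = l^3 + 10*I*l^2 - 11*l + 70*I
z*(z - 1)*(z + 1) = z^3 - z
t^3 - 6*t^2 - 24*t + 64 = (t - 8)*(t - 2)*(t + 4)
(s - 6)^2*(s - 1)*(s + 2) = s^4 - 11*s^3 + 22*s^2 + 60*s - 72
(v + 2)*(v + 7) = v^2 + 9*v + 14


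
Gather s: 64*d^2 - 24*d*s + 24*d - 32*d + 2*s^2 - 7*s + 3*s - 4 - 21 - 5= 64*d^2 - 8*d + 2*s^2 + s*(-24*d - 4) - 30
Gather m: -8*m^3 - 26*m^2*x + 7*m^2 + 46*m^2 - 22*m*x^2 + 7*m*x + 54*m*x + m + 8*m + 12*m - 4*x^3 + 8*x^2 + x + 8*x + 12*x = -8*m^3 + m^2*(53 - 26*x) + m*(-22*x^2 + 61*x + 21) - 4*x^3 + 8*x^2 + 21*x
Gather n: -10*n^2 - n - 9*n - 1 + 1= -10*n^2 - 10*n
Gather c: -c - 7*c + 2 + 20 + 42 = 64 - 8*c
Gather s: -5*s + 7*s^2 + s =7*s^2 - 4*s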